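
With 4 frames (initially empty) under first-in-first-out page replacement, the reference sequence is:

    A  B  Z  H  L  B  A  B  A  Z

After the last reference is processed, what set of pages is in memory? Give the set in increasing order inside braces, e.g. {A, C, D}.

A: fault, frames {A}
B: fault, frames {A,B}
Z: fault, frames {A,B,Z}
H: fault, frames {A,B,Z,H}
L: fault, evict A, frames {B,Z,H,L}
B: hit
A: fault, evict B, frames {Z,H,L,A}
B: fault, evict Z, frames {H,L,A,B}
A: hit
Z: fault, evict H, frames {L,A,B,Z}

{A, B, L, Z}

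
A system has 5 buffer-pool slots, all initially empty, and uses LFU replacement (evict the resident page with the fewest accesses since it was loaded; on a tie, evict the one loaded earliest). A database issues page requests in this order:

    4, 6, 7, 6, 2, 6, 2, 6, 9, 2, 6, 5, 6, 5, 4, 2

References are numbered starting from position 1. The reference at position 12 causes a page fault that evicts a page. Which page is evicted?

4

pos 1: 4: fault, frames (4)
pos 2: 6: fault, frames (4 6)
pos 3: 7: fault, frames (4 6 7)
pos 4: 6: hit
pos 5: 2: fault, frames (4 6 7 2)
pos 6: 6: hit
pos 7: 2: hit
pos 8: 6: hit
pos 9: 9: fault, frames (4 6 7 2 9)
pos 10: 2: hit
pos 11: 6: hit
pos 12: 5: fault, evict 4, frames (6 7 2 9 5)
At position 12, page 4 is evicted.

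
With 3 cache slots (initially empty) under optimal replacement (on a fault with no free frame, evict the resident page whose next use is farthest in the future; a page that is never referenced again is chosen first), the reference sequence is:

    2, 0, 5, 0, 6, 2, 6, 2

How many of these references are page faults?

2 -> fault, frames (2)
0 -> fault, frames (2 0)
5 -> fault, frames (2 0 5)
0 -> hit
6 -> fault, evict 5, frames (2 0 6)
2 -> hit
6 -> hit
2 -> hit
Page faults: 4.

4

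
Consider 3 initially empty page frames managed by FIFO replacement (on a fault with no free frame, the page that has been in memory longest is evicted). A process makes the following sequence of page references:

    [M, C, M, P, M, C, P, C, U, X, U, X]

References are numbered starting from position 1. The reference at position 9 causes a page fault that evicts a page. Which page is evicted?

M

pos 1: M: fault, frames {M}
pos 2: C: fault, frames {M,C}
pos 3: M: hit
pos 4: P: fault, frames {M,C,P}
pos 5: M: hit
pos 6: C: hit
pos 7: P: hit
pos 8: C: hit
pos 9: U: fault, evict M, frames {C,P,U}
At position 9, page M is evicted.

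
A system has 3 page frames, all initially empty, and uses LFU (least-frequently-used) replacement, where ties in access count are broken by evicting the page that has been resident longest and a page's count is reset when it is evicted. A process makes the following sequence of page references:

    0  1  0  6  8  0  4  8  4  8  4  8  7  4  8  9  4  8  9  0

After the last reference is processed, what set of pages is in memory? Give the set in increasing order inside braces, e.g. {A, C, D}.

{0, 4, 8}

0 -> fault, frames {0}
1 -> fault, frames {0,1}
0 -> hit
6 -> fault, frames {0,1,6}
8 -> fault, evict 1, frames {0,6,8}
0 -> hit
4 -> fault, evict 6, frames {0,8,4}
8 -> hit
4 -> hit
8 -> hit
4 -> hit
8 -> hit
7 -> fault, evict 0, frames {8,4,7}
4 -> hit
8 -> hit
9 -> fault, evict 7, frames {8,4,9}
4 -> hit
8 -> hit
9 -> hit
0 -> fault, evict 9, frames {8,4,0}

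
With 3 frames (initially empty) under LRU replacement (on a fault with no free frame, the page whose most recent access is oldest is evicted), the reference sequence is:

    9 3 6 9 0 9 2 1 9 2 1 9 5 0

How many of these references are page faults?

8

9 → fault, frames [9]
3 → fault, frames [9, 3]
6 → fault, frames [9, 3, 6]
9 → hit
0 → fault, evict 3, frames [6, 9, 0]
9 → hit
2 → fault, evict 6, frames [0, 9, 2]
1 → fault, evict 0, frames [9, 2, 1]
9 → hit
2 → hit
1 → hit
9 → hit
5 → fault, evict 2, frames [1, 9, 5]
0 → fault, evict 1, frames [9, 5, 0]
Page faults: 8.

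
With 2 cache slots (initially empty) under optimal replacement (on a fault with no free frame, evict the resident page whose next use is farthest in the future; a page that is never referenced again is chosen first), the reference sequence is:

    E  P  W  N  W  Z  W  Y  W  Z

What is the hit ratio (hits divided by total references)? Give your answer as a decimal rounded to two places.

E → miss, frames (E)
P → miss, frames (E P)
W → miss, evict P, frames (E W)
N → miss, evict E, frames (W N)
W → hit
Z → miss, evict N, frames (W Z)
W → hit
Y → miss, evict Z, frames (W Y)
W → hit
Z → miss, evict Y, frames (W Z)
Hits: 3 of 10 references → 3/10 = 0.3000.

0.30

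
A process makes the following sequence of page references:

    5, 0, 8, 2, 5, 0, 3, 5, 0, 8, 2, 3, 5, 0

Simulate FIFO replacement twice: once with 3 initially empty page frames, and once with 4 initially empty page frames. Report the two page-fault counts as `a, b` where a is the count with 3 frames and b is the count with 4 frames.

11, 12

3 frames: F F F F F F F . . F F . F F → 11 faults.
4 frames: F F F F . . F F F F F F F F → 12 faults.
12 > 11: adding a frame increased faults — Belady's anomaly.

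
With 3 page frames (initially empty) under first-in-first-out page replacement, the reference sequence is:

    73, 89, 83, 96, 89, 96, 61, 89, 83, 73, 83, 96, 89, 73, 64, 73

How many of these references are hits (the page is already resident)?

73: fault, frames (73)
89: fault, frames (73 89)
83: fault, frames (73 89 83)
96: fault, evict 73, frames (89 83 96)
89: hit
96: hit
61: fault, evict 89, frames (83 96 61)
89: fault, evict 83, frames (96 61 89)
83: fault, evict 96, frames (61 89 83)
73: fault, evict 61, frames (89 83 73)
83: hit
96: fault, evict 89, frames (83 73 96)
89: fault, evict 83, frames (73 96 89)
73: hit
64: fault, evict 73, frames (96 89 64)
73: fault, evict 96, frames (89 64 73)
Hits: 4.

4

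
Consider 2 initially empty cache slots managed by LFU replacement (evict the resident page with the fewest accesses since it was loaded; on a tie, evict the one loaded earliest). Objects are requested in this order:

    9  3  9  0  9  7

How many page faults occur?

9 → fault, frames {9}
3 → fault, frames {9,3}
9 → hit
0 → fault, evict 3, frames {9,0}
9 → hit
7 → fault, evict 0, frames {9,7}
Page faults: 4.

4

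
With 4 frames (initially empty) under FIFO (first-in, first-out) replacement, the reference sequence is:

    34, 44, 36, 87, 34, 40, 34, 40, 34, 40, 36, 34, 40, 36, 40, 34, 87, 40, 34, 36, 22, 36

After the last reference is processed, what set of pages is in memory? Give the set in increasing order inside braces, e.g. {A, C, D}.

{22, 34, 36, 40}

34 → miss, frames {34}
44 → miss, frames {34,44}
36 → miss, frames {34,44,36}
87 → miss, frames {34,44,36,87}
34 → hit
40 → miss, evict 34, frames {44,36,87,40}
34 → miss, evict 44, frames {36,87,40,34}
40 → hit
34 → hit
40 → hit
36 → hit
34 → hit
40 → hit
36 → hit
40 → hit
34 → hit
87 → hit
40 → hit
34 → hit
36 → hit
22 → miss, evict 36, frames {87,40,34,22}
36 → miss, evict 87, frames {40,34,22,36}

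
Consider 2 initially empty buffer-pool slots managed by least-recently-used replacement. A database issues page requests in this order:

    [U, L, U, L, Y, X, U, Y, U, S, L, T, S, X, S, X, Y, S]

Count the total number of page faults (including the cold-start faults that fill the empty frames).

13

U -> fault, frames (U)
L -> fault, frames (U L)
U -> hit
L -> hit
Y -> fault, evict U, frames (L Y)
X -> fault, evict L, frames (Y X)
U -> fault, evict Y, frames (X U)
Y -> fault, evict X, frames (U Y)
U -> hit
S -> fault, evict Y, frames (U S)
L -> fault, evict U, frames (S L)
T -> fault, evict S, frames (L T)
S -> fault, evict L, frames (T S)
X -> fault, evict T, frames (S X)
S -> hit
X -> hit
Y -> fault, evict S, frames (X Y)
S -> fault, evict X, frames (Y S)
Page faults: 13.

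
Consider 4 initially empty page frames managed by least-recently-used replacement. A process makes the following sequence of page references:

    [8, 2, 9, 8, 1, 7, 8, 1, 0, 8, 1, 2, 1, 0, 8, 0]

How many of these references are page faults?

8 -> miss, frames [8]
2 -> miss, frames [8, 2]
9 -> miss, frames [8, 2, 9]
8 -> hit
1 -> miss, frames [2, 9, 8, 1]
7 -> miss, evict 2, frames [9, 8, 1, 7]
8 -> hit
1 -> hit
0 -> miss, evict 9, frames [7, 8, 1, 0]
8 -> hit
1 -> hit
2 -> miss, evict 7, frames [0, 8, 1, 2]
1 -> hit
0 -> hit
8 -> hit
0 -> hit
Page faults: 7.

7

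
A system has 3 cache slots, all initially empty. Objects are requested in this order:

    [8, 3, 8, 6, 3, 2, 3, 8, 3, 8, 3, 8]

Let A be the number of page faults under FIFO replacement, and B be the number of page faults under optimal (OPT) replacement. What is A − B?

2

Under FIFO: F F . F . F . F F . . . → 6 faults.
Under OPT: F F . F . F . . . . . . → 4 faults.
A − B = 6 − 4 = 2.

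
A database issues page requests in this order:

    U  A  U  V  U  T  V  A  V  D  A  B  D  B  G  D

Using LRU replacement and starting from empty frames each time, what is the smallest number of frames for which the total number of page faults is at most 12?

2

f=1: 16 faults
f=2: 12 faults
f=3: 8 faults
f=4: 7 faults
f=5: 7 faults
f=6: 7 faults
f=7: 7 faults
Smallest f with faults ≤ 12 is 2.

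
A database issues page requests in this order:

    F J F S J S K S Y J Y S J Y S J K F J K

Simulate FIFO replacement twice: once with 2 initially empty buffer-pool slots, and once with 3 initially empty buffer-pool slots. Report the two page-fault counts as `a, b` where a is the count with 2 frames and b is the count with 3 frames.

2 frames: F F . F . . F . F F . F . F . F F F F F → 13 faults.
3 frames: F F . F . . F . F F . F . . . . F F F . → 10 faults.
10 < 13: adding a frame reduced faults, as is typical.

13, 10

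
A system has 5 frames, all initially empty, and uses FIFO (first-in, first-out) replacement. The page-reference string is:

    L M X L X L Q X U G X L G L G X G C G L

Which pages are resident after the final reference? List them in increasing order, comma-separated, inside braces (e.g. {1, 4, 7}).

L -> miss, frames (L)
M -> miss, frames (L M)
X -> miss, frames (L M X)
L -> hit
X -> hit
L -> hit
Q -> miss, frames (L M X Q)
X -> hit
U -> miss, frames (L M X Q U)
G -> miss, evict L, frames (M X Q U G)
X -> hit
L -> miss, evict M, frames (X Q U G L)
G -> hit
L -> hit
G -> hit
X -> hit
G -> hit
C -> miss, evict X, frames (Q U G L C)
G -> hit
L -> hit

{C, G, L, Q, U}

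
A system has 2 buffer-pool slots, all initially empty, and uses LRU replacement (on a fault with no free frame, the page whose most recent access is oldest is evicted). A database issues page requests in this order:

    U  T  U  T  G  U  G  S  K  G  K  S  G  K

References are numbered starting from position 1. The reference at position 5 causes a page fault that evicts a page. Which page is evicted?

pos 1: U: fault, frames (U)
pos 2: T: fault, frames (U T)
pos 3: U: hit
pos 4: T: hit
pos 5: G: fault, evict U, frames (T G)
At position 5, page U is evicted.

U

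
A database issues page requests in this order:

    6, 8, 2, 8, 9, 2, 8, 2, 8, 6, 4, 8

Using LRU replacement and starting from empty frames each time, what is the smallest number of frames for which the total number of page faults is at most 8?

f=1: 12 faults
f=2: 9 faults
f=3: 6 faults
f=4: 5 faults
f=5: 5 faults
Smallest f with faults ≤ 8 is 3.

3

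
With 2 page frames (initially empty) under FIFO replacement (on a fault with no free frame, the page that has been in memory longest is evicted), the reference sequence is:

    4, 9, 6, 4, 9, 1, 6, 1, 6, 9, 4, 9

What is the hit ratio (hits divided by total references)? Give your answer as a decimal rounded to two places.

0.25

4 -> fault, frames {4}
9 -> fault, frames {4,9}
6 -> fault, evict 4, frames {9,6}
4 -> fault, evict 9, frames {6,4}
9 -> fault, evict 6, frames {4,9}
1 -> fault, evict 4, frames {9,1}
6 -> fault, evict 9, frames {1,6}
1 -> hit
6 -> hit
9 -> fault, evict 1, frames {6,9}
4 -> fault, evict 6, frames {9,4}
9 -> hit
Hits: 3 of 12 references → 3/12 = 0.2500.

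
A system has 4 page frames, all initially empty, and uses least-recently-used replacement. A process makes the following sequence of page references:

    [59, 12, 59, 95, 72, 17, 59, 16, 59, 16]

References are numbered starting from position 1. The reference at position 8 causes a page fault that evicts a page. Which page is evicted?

95

pos 1: 59: miss, frames (59)
pos 2: 12: miss, frames (59 12)
pos 3: 59: hit
pos 4: 95: miss, frames (12 59 95)
pos 5: 72: miss, frames (12 59 95 72)
pos 6: 17: miss, evict 12, frames (59 95 72 17)
pos 7: 59: hit
pos 8: 16: miss, evict 95, frames (72 17 59 16)
At position 8, page 95 is evicted.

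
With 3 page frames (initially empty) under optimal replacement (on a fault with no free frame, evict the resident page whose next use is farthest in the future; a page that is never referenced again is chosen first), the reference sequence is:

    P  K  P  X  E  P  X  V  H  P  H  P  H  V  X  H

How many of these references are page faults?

7

P: fault, frames (P)
K: fault, frames (P K)
P: hit
X: fault, frames (P K X)
E: fault, evict K, frames (P X E)
P: hit
X: hit
V: fault, evict E, frames (P X V)
H: fault, evict X, frames (P V H)
P: hit
H: hit
P: hit
H: hit
V: hit
X: fault, evict V, frames (P H X)
H: hit
Page faults: 7.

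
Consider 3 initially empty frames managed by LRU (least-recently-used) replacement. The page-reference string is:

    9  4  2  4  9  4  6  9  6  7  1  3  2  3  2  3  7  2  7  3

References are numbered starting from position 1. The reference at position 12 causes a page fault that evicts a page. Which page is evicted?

pos 1: 9 -> fault, frames [9]
pos 2: 4 -> fault, frames [9, 4]
pos 3: 2 -> fault, frames [9, 4, 2]
pos 4: 4 -> hit
pos 5: 9 -> hit
pos 6: 4 -> hit
pos 7: 6 -> fault, evict 2, frames [9, 4, 6]
pos 8: 9 -> hit
pos 9: 6 -> hit
pos 10: 7 -> fault, evict 4, frames [9, 6, 7]
pos 11: 1 -> fault, evict 9, frames [6, 7, 1]
pos 12: 3 -> fault, evict 6, frames [7, 1, 3]
At position 12, page 6 is evicted.

6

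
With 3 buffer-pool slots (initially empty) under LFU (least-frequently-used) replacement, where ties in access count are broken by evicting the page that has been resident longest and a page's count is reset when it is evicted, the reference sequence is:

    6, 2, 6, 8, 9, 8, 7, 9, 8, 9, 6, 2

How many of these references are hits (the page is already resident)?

5

6 → miss, frames (6)
2 → miss, frames (6 2)
6 → hit
8 → miss, frames (6 2 8)
9 → miss, evict 2, frames (6 8 9)
8 → hit
7 → miss, evict 9, frames (6 8 7)
9 → miss, evict 7, frames (6 8 9)
8 → hit
9 → hit
6 → hit
2 → miss, evict 9, frames (6 8 2)
Hits: 5.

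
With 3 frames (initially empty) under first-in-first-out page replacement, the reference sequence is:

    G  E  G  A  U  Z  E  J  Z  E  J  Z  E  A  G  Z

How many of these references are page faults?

G: fault, frames (G)
E: fault, frames (G E)
G: hit
A: fault, frames (G E A)
U: fault, evict G, frames (E A U)
Z: fault, evict E, frames (A U Z)
E: fault, evict A, frames (U Z E)
J: fault, evict U, frames (Z E J)
Z: hit
E: hit
J: hit
Z: hit
E: hit
A: fault, evict Z, frames (E J A)
G: fault, evict E, frames (J A G)
Z: fault, evict J, frames (A G Z)
Page faults: 10.

10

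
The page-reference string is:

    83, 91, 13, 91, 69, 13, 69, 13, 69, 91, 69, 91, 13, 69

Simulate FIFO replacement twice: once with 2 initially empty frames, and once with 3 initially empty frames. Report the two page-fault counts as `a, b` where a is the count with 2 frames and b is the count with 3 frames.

2 frames: F F F . F . . . . F . . F F → 7 faults.
3 frames: F F F . F . . . . . . . . . → 4 faults.
4 < 7: adding a frame reduced faults, as is typical.

7, 4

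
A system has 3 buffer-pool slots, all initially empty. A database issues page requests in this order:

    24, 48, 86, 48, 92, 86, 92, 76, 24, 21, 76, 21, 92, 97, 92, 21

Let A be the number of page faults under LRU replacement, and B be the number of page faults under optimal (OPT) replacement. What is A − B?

2

Under LRU: F F F . F . . F F F . . F F . . → 9 faults.
Under OPT: F F F . F . . F . F . . . F . . → 7 faults.
A − B = 9 − 7 = 2.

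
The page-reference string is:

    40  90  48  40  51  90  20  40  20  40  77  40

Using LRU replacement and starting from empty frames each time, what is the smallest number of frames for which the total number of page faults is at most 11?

f=1: 12 faults
f=2: 9 faults
f=3: 8 faults
f=4: 6 faults
f=5: 6 faults
f=6: 6 faults
Smallest f with faults ≤ 11 is 2.

2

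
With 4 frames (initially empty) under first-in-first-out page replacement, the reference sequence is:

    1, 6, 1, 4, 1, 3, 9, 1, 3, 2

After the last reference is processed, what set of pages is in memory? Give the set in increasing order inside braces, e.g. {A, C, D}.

{1, 2, 3, 9}

1 -> fault, frames {1}
6 -> fault, frames {1,6}
1 -> hit
4 -> fault, frames {1,6,4}
1 -> hit
3 -> fault, frames {1,6,4,3}
9 -> fault, evict 1, frames {6,4,3,9}
1 -> fault, evict 6, frames {4,3,9,1}
3 -> hit
2 -> fault, evict 4, frames {3,9,1,2}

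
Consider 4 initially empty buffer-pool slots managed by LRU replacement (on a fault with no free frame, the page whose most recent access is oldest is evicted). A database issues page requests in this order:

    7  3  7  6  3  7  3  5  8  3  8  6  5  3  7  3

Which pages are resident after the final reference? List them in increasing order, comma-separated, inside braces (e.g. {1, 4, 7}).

7 -> fault, frames {7}
3 -> fault, frames {7,3}
7 -> hit
6 -> fault, frames {3,7,6}
3 -> hit
7 -> hit
3 -> hit
5 -> fault, frames {6,7,3,5}
8 -> fault, evict 6, frames {7,3,5,8}
3 -> hit
8 -> hit
6 -> fault, evict 7, frames {5,3,8,6}
5 -> hit
3 -> hit
7 -> fault, evict 8, frames {6,5,3,7}
3 -> hit

{3, 5, 6, 7}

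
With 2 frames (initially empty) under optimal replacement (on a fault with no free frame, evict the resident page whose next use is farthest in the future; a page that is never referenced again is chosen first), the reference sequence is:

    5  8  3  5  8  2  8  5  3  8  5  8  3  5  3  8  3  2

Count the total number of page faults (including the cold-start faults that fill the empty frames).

5 → miss, frames (5)
8 → miss, frames (5 8)
3 → miss, evict 8, frames (5 3)
5 → hit
8 → miss, evict 3, frames (5 8)
2 → miss, evict 5, frames (8 2)
8 → hit
5 → miss, evict 2, frames (8 5)
3 → miss, evict 5, frames (8 3)
8 → hit
5 → miss, evict 3, frames (8 5)
8 → hit
3 → miss, evict 8, frames (5 3)
5 → hit
3 → hit
8 → miss, evict 5, frames (3 8)
3 → hit
2 → miss, evict 8, frames (3 2)
Page faults: 11.

11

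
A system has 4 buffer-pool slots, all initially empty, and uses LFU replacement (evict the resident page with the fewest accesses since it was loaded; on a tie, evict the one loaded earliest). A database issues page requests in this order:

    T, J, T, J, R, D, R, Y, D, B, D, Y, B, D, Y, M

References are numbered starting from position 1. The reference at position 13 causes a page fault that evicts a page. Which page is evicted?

pos 1: T: miss, frames [T]
pos 2: J: miss, frames [T, J]
pos 3: T: hit
pos 4: J: hit
pos 5: R: miss, frames [T, J, R]
pos 6: D: miss, frames [T, J, R, D]
pos 7: R: hit
pos 8: Y: miss, evict D, frames [T, J, R, Y]
pos 9: D: miss, evict Y, frames [T, J, R, D]
pos 10: B: miss, evict D, frames [T, J, R, B]
pos 11: D: miss, evict B, frames [T, J, R, D]
pos 12: Y: miss, evict D, frames [T, J, R, Y]
pos 13: B: miss, evict Y, frames [T, J, R, B]
At position 13, page Y is evicted.

Y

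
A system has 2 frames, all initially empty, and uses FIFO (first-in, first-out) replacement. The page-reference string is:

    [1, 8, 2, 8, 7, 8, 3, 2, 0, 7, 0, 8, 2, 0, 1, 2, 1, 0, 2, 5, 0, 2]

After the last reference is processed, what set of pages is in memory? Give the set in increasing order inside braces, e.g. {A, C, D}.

{2, 5}

1: miss, frames [1]
8: miss, frames [1, 8]
2: miss, evict 1, frames [8, 2]
8: hit
7: miss, evict 8, frames [2, 7]
8: miss, evict 2, frames [7, 8]
3: miss, evict 7, frames [8, 3]
2: miss, evict 8, frames [3, 2]
0: miss, evict 3, frames [2, 0]
7: miss, evict 2, frames [0, 7]
0: hit
8: miss, evict 0, frames [7, 8]
2: miss, evict 7, frames [8, 2]
0: miss, evict 8, frames [2, 0]
1: miss, evict 2, frames [0, 1]
2: miss, evict 0, frames [1, 2]
1: hit
0: miss, evict 1, frames [2, 0]
2: hit
5: miss, evict 2, frames [0, 5]
0: hit
2: miss, evict 0, frames [5, 2]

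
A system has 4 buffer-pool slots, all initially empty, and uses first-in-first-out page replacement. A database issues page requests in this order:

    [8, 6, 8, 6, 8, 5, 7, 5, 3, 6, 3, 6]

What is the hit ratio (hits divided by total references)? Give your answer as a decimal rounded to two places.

0.58

8 → miss, frames {8}
6 → miss, frames {8,6}
8 → hit
6 → hit
8 → hit
5 → miss, frames {8,6,5}
7 → miss, frames {8,6,5,7}
5 → hit
3 → miss, evict 8, frames {6,5,7,3}
6 → hit
3 → hit
6 → hit
Hits: 7 of 12 references → 7/12 = 0.5833.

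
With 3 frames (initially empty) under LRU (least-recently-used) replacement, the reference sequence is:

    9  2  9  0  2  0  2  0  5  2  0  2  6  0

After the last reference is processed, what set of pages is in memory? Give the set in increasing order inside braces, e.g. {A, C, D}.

9 -> fault, frames {9}
2 -> fault, frames {9,2}
9 -> hit
0 -> fault, frames {2,9,0}
2 -> hit
0 -> hit
2 -> hit
0 -> hit
5 -> fault, evict 9, frames {2,0,5}
2 -> hit
0 -> hit
2 -> hit
6 -> fault, evict 5, frames {0,2,6}
0 -> hit

{0, 2, 6}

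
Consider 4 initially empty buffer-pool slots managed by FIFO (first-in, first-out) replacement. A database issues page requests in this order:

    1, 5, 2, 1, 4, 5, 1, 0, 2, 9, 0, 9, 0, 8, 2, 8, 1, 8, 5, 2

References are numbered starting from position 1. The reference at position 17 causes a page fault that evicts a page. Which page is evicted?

0

pos 1: 1 → miss, frames (1)
pos 2: 5 → miss, frames (1 5)
pos 3: 2 → miss, frames (1 5 2)
pos 4: 1 → hit
pos 5: 4 → miss, frames (1 5 2 4)
pos 6: 5 → hit
pos 7: 1 → hit
pos 8: 0 → miss, evict 1, frames (5 2 4 0)
pos 9: 2 → hit
pos 10: 9 → miss, evict 5, frames (2 4 0 9)
pos 11: 0 → hit
pos 12: 9 → hit
pos 13: 0 → hit
pos 14: 8 → miss, evict 2, frames (4 0 9 8)
pos 15: 2 → miss, evict 4, frames (0 9 8 2)
pos 16: 8 → hit
pos 17: 1 → miss, evict 0, frames (9 8 2 1)
At position 17, page 0 is evicted.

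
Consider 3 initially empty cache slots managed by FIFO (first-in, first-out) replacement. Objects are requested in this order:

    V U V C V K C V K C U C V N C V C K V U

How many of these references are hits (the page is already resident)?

V: miss, frames [V]
U: miss, frames [V, U]
V: hit
C: miss, frames [V, U, C]
V: hit
K: miss, evict V, frames [U, C, K]
C: hit
V: miss, evict U, frames [C, K, V]
K: hit
C: hit
U: miss, evict C, frames [K, V, U]
C: miss, evict K, frames [V, U, C]
V: hit
N: miss, evict V, frames [U, C, N]
C: hit
V: miss, evict U, frames [C, N, V]
C: hit
K: miss, evict C, frames [N, V, K]
V: hit
U: miss, evict N, frames [V, K, U]
Hits: 9.

9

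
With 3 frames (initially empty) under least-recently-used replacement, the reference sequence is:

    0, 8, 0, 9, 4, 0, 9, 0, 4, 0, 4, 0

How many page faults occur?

0: fault, frames [0]
8: fault, frames [0, 8]
0: hit
9: fault, frames [8, 0, 9]
4: fault, evict 8, frames [0, 9, 4]
0: hit
9: hit
0: hit
4: hit
0: hit
4: hit
0: hit
Page faults: 4.

4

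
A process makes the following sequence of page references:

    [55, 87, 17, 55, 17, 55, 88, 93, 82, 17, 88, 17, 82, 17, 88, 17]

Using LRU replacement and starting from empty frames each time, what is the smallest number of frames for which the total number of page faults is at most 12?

f=1: 16 faults
f=2: 11 faults
f=3: 8 faults
f=4: 7 faults
f=5: 6 faults
f=6: 6 faults
Smallest f with faults ≤ 12 is 2.

2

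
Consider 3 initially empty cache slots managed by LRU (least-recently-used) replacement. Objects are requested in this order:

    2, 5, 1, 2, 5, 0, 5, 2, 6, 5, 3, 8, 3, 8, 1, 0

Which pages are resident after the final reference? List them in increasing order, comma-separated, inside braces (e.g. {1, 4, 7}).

2 -> miss, frames [2]
5 -> miss, frames [2, 5]
1 -> miss, frames [2, 5, 1]
2 -> hit
5 -> hit
0 -> miss, evict 1, frames [2, 5, 0]
5 -> hit
2 -> hit
6 -> miss, evict 0, frames [5, 2, 6]
5 -> hit
3 -> miss, evict 2, frames [6, 5, 3]
8 -> miss, evict 6, frames [5, 3, 8]
3 -> hit
8 -> hit
1 -> miss, evict 5, frames [3, 8, 1]
0 -> miss, evict 3, frames [8, 1, 0]

{0, 1, 8}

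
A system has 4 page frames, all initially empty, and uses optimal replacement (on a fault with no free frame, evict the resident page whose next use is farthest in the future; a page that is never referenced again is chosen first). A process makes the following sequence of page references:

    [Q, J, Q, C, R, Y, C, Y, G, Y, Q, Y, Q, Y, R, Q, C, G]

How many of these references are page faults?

Q → fault, frames {Q}
J → fault, frames {Q,J}
Q → hit
C → fault, frames {Q,J,C}
R → fault, frames {Q,J,C,R}
Y → fault, evict J, frames {Q,C,R,Y}
C → hit
Y → hit
G → fault, evict C, frames {Q,R,Y,G}
Y → hit
Q → hit
Y → hit
Q → hit
Y → hit
R → hit
Q → hit
C → fault, evict Y, frames {Q,R,G,C}
G → hit
Page faults: 7.

7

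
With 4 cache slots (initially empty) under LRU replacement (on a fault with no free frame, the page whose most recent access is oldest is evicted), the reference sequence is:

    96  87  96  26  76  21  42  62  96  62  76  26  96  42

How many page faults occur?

96 -> miss, frames (96)
87 -> miss, frames (96 87)
96 -> hit
26 -> miss, frames (87 96 26)
76 -> miss, frames (87 96 26 76)
21 -> miss, evict 87, frames (96 26 76 21)
42 -> miss, evict 96, frames (26 76 21 42)
62 -> miss, evict 26, frames (76 21 42 62)
96 -> miss, evict 76, frames (21 42 62 96)
62 -> hit
76 -> miss, evict 21, frames (42 96 62 76)
26 -> miss, evict 42, frames (96 62 76 26)
96 -> hit
42 -> miss, evict 62, frames (76 26 96 42)
Page faults: 11.

11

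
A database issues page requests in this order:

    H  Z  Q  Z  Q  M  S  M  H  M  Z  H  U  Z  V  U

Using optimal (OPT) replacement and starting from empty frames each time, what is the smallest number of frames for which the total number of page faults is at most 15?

2

f=1: 16 faults
f=2: 9 faults
f=3: 8 faults
f=4: 7 faults
f=5: 7 faults
f=6: 7 faults
f=7: 7 faults
Smallest f with faults ≤ 15 is 2.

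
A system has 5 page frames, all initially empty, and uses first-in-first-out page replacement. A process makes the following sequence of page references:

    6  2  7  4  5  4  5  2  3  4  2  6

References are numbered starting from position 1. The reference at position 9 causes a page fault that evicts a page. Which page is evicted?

6

pos 1: 6 -> fault, frames [6]
pos 2: 2 -> fault, frames [6, 2]
pos 3: 7 -> fault, frames [6, 2, 7]
pos 4: 4 -> fault, frames [6, 2, 7, 4]
pos 5: 5 -> fault, frames [6, 2, 7, 4, 5]
pos 6: 4 -> hit
pos 7: 5 -> hit
pos 8: 2 -> hit
pos 9: 3 -> fault, evict 6, frames [2, 7, 4, 5, 3]
At position 9, page 6 is evicted.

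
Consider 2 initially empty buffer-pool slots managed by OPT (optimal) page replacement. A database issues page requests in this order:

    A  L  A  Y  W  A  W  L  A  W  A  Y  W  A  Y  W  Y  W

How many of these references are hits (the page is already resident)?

9

A -> miss, frames [A]
L -> miss, frames [A, L]
A -> hit
Y -> miss, evict L, frames [A, Y]
W -> miss, evict Y, frames [A, W]
A -> hit
W -> hit
L -> miss, evict W, frames [A, L]
A -> hit
W -> miss, evict L, frames [A, W]
A -> hit
Y -> miss, evict A, frames [W, Y]
W -> hit
A -> miss, evict W, frames [Y, A]
Y -> hit
W -> miss, evict A, frames [Y, W]
Y -> hit
W -> hit
Hits: 9.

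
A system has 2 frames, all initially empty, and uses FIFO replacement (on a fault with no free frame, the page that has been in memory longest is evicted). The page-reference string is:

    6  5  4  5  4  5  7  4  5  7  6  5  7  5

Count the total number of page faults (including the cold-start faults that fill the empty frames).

8

6 → miss, frames {6}
5 → miss, frames {6,5}
4 → miss, evict 6, frames {5,4}
5 → hit
4 → hit
5 → hit
7 → miss, evict 5, frames {4,7}
4 → hit
5 → miss, evict 4, frames {7,5}
7 → hit
6 → miss, evict 7, frames {5,6}
5 → hit
7 → miss, evict 5, frames {6,7}
5 → miss, evict 6, frames {7,5}
Page faults: 8.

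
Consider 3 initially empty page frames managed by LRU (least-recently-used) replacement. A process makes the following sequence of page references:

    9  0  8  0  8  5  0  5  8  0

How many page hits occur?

6

9: miss, frames (9)
0: miss, frames (9 0)
8: miss, frames (9 0 8)
0: hit
8: hit
5: miss, evict 9, frames (0 8 5)
0: hit
5: hit
8: hit
0: hit
Hits: 6.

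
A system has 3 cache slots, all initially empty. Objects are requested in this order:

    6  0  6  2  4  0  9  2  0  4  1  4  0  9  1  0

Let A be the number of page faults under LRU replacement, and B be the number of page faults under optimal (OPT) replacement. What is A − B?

3

Under LRU: F F . F F F F F . F F . . F F . → 11 faults.
Under OPT: F F . F F . F . . F F . . F . . → 8 faults.
A − B = 11 − 8 = 3.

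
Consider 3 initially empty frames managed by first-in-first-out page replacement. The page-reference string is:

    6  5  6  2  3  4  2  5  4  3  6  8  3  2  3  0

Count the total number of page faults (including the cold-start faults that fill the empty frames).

11

6 -> fault, frames [6]
5 -> fault, frames [6, 5]
6 -> hit
2 -> fault, frames [6, 5, 2]
3 -> fault, evict 6, frames [5, 2, 3]
4 -> fault, evict 5, frames [2, 3, 4]
2 -> hit
5 -> fault, evict 2, frames [3, 4, 5]
4 -> hit
3 -> hit
6 -> fault, evict 3, frames [4, 5, 6]
8 -> fault, evict 4, frames [5, 6, 8]
3 -> fault, evict 5, frames [6, 8, 3]
2 -> fault, evict 6, frames [8, 3, 2]
3 -> hit
0 -> fault, evict 8, frames [3, 2, 0]
Page faults: 11.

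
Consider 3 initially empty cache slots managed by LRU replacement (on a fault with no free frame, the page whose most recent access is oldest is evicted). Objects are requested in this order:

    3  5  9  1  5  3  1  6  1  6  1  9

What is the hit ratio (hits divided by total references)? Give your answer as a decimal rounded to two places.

0.42

3 -> fault, frames (3)
5 -> fault, frames (3 5)
9 -> fault, frames (3 5 9)
1 -> fault, evict 3, frames (5 9 1)
5 -> hit
3 -> fault, evict 9, frames (1 5 3)
1 -> hit
6 -> fault, evict 5, frames (3 1 6)
1 -> hit
6 -> hit
1 -> hit
9 -> fault, evict 3, frames (6 1 9)
Hits: 5 of 12 references → 5/12 = 0.4167.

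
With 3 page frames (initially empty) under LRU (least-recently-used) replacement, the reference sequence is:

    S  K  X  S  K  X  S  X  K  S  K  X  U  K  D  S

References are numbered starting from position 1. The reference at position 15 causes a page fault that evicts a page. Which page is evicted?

X

pos 1: S → miss, frames [S]
pos 2: K → miss, frames [S, K]
pos 3: X → miss, frames [S, K, X]
pos 4: S → hit
pos 5: K → hit
pos 6: X → hit
pos 7: S → hit
pos 8: X → hit
pos 9: K → hit
pos 10: S → hit
pos 11: K → hit
pos 12: X → hit
pos 13: U → miss, evict S, frames [K, X, U]
pos 14: K → hit
pos 15: D → miss, evict X, frames [U, K, D]
At position 15, page X is evicted.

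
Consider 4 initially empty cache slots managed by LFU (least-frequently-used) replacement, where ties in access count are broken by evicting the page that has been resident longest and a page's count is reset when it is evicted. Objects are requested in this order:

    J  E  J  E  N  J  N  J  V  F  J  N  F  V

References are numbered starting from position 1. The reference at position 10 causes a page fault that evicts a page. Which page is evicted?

pos 1: J → fault, frames {J}
pos 2: E → fault, frames {J,E}
pos 3: J → hit
pos 4: E → hit
pos 5: N → fault, frames {J,E,N}
pos 6: J → hit
pos 7: N → hit
pos 8: J → hit
pos 9: V → fault, frames {J,E,N,V}
pos 10: F → fault, evict V, frames {J,E,N,F}
At position 10, page V is evicted.

V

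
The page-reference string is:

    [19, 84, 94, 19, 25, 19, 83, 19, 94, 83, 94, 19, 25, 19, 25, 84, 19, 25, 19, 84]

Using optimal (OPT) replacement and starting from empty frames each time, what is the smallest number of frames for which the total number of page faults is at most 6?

4

f=1: 20 faults
f=2: 11 faults
f=3: 7 faults
f=4: 6 faults
f=5: 5 faults
Smallest f with faults ≤ 6 is 4.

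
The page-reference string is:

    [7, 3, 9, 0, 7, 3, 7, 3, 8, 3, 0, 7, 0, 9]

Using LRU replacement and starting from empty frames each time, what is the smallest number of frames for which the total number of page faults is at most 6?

f=1: 14 faults
f=2: 10 faults
f=3: 10 faults
f=4: 6 faults
f=5: 5 faults
Smallest f with faults ≤ 6 is 4.

4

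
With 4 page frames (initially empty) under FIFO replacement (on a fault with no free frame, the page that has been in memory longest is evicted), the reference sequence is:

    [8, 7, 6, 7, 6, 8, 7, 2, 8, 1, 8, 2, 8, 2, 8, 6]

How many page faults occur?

8 -> fault, frames {8}
7 -> fault, frames {8,7}
6 -> fault, frames {8,7,6}
7 -> hit
6 -> hit
8 -> hit
7 -> hit
2 -> fault, frames {8,7,6,2}
8 -> hit
1 -> fault, evict 8, frames {7,6,2,1}
8 -> fault, evict 7, frames {6,2,1,8}
2 -> hit
8 -> hit
2 -> hit
8 -> hit
6 -> hit
Page faults: 6.

6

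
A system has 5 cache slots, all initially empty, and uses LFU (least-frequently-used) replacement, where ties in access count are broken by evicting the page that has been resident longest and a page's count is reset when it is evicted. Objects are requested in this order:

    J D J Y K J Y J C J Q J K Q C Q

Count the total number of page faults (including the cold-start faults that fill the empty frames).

6

J: miss, frames [J]
D: miss, frames [J, D]
J: hit
Y: miss, frames [J, D, Y]
K: miss, frames [J, D, Y, K]
J: hit
Y: hit
J: hit
C: miss, frames [J, D, Y, K, C]
J: hit
Q: miss, evict D, frames [J, Y, K, C, Q]
J: hit
K: hit
Q: hit
C: hit
Q: hit
Page faults: 6.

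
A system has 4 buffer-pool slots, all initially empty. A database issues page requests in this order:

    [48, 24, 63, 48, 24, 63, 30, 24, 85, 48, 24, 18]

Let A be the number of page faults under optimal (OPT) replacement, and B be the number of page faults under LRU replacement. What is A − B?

-1

Under OPT: F F F . . . F . F . . F → 6 faults.
Under LRU: F F F . . . F . F F . F → 7 faults.
A − B = 6 − 7 = -1.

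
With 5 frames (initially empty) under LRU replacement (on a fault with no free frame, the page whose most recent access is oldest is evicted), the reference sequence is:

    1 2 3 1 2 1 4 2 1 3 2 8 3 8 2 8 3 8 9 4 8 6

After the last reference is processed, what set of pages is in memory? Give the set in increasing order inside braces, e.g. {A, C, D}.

{3, 4, 6, 8, 9}

1 → fault, frames (1)
2 → fault, frames (1 2)
3 → fault, frames (1 2 3)
1 → hit
2 → hit
1 → hit
4 → fault, frames (3 2 1 4)
2 → hit
1 → hit
3 → hit
2 → hit
8 → fault, frames (4 1 3 2 8)
3 → hit
8 → hit
2 → hit
8 → hit
3 → hit
8 → hit
9 → fault, evict 4, frames (1 2 3 8 9)
4 → fault, evict 1, frames (2 3 8 9 4)
8 → hit
6 → fault, evict 2, frames (3 9 4 8 6)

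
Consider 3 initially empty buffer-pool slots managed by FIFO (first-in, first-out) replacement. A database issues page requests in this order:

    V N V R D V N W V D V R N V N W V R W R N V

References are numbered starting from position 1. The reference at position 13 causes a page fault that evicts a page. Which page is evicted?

pos 1: V → fault, frames (V)
pos 2: N → fault, frames (V N)
pos 3: V → hit
pos 4: R → fault, frames (V N R)
pos 5: D → fault, evict V, frames (N R D)
pos 6: V → fault, evict N, frames (R D V)
pos 7: N → fault, evict R, frames (D V N)
pos 8: W → fault, evict D, frames (V N W)
pos 9: V → hit
pos 10: D → fault, evict V, frames (N W D)
pos 11: V → fault, evict N, frames (W D V)
pos 12: R → fault, evict W, frames (D V R)
pos 13: N → fault, evict D, frames (V R N)
At position 13, page D is evicted.

D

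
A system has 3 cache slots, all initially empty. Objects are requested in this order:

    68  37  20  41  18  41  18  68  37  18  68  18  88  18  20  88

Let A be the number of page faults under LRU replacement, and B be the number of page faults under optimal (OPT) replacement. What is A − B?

Under LRU: F F F F F . . F F . . . F . F . → 9 faults.
Under OPT: F F F F F . . . F . . . F . F . → 8 faults.
A − B = 9 − 8 = 1.

1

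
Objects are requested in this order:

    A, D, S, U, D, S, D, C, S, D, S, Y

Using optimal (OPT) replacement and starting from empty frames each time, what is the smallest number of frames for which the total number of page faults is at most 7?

f=1: 12 faults
f=2: 8 faults
f=3: 6 faults
f=4: 6 faults
f=5: 6 faults
f=6: 6 faults
Smallest f with faults ≤ 7 is 3.

3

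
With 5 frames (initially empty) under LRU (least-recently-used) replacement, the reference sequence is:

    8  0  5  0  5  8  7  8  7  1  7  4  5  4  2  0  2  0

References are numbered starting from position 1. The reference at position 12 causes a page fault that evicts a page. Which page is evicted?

0

pos 1: 8: miss, frames (8)
pos 2: 0: miss, frames (8 0)
pos 3: 5: miss, frames (8 0 5)
pos 4: 0: hit
pos 5: 5: hit
pos 6: 8: hit
pos 7: 7: miss, frames (0 5 8 7)
pos 8: 8: hit
pos 9: 7: hit
pos 10: 1: miss, frames (0 5 8 7 1)
pos 11: 7: hit
pos 12: 4: miss, evict 0, frames (5 8 1 7 4)
At position 12, page 0 is evicted.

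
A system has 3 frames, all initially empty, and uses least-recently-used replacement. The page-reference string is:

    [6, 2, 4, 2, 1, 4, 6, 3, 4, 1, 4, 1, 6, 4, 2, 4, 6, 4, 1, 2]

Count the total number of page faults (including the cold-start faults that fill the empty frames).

11

6 -> miss, frames (6)
2 -> miss, frames (6 2)
4 -> miss, frames (6 2 4)
2 -> hit
1 -> miss, evict 6, frames (4 2 1)
4 -> hit
6 -> miss, evict 2, frames (1 4 6)
3 -> miss, evict 1, frames (4 6 3)
4 -> hit
1 -> miss, evict 6, frames (3 4 1)
4 -> hit
1 -> hit
6 -> miss, evict 3, frames (4 1 6)
4 -> hit
2 -> miss, evict 1, frames (6 4 2)
4 -> hit
6 -> hit
4 -> hit
1 -> miss, evict 2, frames (6 4 1)
2 -> miss, evict 6, frames (4 1 2)
Page faults: 11.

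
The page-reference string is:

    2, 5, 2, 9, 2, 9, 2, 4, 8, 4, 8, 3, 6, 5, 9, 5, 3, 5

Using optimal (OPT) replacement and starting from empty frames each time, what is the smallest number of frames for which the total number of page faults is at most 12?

2

f=1: 18 faults
f=2: 10 faults
f=3: 8 faults
f=4: 7 faults
f=5: 7 faults
f=6: 7 faults
f=7: 7 faults
Smallest f with faults ≤ 12 is 2.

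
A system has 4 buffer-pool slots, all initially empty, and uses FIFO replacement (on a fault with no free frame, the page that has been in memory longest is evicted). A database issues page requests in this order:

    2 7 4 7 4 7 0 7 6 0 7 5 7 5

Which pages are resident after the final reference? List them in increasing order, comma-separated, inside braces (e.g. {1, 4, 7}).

{0, 5, 6, 7}

2: miss, frames {2}
7: miss, frames {2,7}
4: miss, frames {2,7,4}
7: hit
4: hit
7: hit
0: miss, frames {2,7,4,0}
7: hit
6: miss, evict 2, frames {7,4,0,6}
0: hit
7: hit
5: miss, evict 7, frames {4,0,6,5}
7: miss, evict 4, frames {0,6,5,7}
5: hit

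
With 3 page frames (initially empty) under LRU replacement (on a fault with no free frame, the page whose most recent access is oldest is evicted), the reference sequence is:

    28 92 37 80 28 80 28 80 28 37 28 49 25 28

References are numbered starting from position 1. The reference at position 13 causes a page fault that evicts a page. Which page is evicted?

pos 1: 28 → fault, frames (28)
pos 2: 92 → fault, frames (28 92)
pos 3: 37 → fault, frames (28 92 37)
pos 4: 80 → fault, evict 28, frames (92 37 80)
pos 5: 28 → fault, evict 92, frames (37 80 28)
pos 6: 80 → hit
pos 7: 28 → hit
pos 8: 80 → hit
pos 9: 28 → hit
pos 10: 37 → hit
pos 11: 28 → hit
pos 12: 49 → fault, evict 80, frames (37 28 49)
pos 13: 25 → fault, evict 37, frames (28 49 25)
At position 13, page 37 is evicted.

37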